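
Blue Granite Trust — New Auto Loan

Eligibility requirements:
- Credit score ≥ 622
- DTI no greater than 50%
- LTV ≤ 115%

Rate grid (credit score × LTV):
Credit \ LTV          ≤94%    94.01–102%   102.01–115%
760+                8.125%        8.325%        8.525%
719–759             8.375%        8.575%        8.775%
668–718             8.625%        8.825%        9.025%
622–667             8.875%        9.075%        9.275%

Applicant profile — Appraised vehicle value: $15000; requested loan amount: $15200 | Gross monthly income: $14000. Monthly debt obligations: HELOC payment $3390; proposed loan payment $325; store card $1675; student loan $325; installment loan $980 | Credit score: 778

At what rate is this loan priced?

8.325%

Credit score 778 ≥ 622; Total monthly debts = (3,390 + 325 + 1,675 + 325 + 980) = 6,695. DTI: 6,695 ÷ 14,000 = 47.8%, within the 50% cap
LTV = 15,200/15,000 = 101.3% ≤ 115%
Credit 778 → row 760+; LTV 101.3% → column 94.01–102%. Grid cell → 8.325%.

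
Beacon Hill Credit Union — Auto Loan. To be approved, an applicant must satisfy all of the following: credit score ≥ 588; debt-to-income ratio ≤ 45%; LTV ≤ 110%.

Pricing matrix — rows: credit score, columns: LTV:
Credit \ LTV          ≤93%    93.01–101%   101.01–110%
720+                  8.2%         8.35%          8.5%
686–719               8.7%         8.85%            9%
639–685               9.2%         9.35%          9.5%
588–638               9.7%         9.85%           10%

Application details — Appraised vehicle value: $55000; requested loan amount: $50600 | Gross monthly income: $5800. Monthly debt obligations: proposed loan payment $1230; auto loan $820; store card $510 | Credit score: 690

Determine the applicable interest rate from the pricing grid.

Credit score 690 ≥ 588; Total monthly debts = (1,230 + 820 + 510) = 2,560. DTI = 2,560/5,800 = 44.1% ≤ 45%
LTV = 50,600/55,000 = 92% ≤ 110%
Credit 690 → row 686–719; LTV 92% → column ≤93%. Grid cell → 8.7%.

8.7%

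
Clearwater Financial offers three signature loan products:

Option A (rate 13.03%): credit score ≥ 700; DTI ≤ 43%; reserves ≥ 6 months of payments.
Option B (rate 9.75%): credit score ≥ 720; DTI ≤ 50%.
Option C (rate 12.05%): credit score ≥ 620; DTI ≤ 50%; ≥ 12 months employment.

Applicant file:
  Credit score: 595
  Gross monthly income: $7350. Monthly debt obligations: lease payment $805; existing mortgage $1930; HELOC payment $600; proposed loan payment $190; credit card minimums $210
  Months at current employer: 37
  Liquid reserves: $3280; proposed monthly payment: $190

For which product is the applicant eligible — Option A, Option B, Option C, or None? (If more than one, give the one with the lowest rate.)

None

Total debts = (805 + 1,930 + 600 + 190 + 210) = 3,735; DTI = 3,735/7,350 = 50.8%.
Reserves = 3,280/190 = 17.3 months.
Option A: score 595 < 700; DTI 50.8% > 43%; reserves 17.3 ≥ 6 mo → does not qualify.
Option B: score 595 < 720; DTI 50.8% > 50% → does not qualify.
Option C: score 595 < 620; DTI 50.8% > 50%; employment 37 ≥ 12 mo → does not qualify.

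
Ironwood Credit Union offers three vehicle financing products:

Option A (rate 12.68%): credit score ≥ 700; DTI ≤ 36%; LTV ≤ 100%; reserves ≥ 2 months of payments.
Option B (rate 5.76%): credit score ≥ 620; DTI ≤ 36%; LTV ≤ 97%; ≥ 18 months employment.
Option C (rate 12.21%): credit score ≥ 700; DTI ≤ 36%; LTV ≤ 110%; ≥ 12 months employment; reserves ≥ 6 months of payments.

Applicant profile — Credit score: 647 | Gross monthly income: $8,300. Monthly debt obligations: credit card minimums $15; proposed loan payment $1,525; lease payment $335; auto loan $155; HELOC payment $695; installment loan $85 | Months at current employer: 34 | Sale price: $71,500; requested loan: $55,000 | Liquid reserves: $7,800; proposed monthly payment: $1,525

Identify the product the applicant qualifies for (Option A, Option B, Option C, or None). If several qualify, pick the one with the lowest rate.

Option B

Total debts = (15 + 1,525 + 335 + 155 + 695 + 85) = 2,810; DTI = 2,810/8,300 = 33.9%.
LTV = 55,000/71,500 = 76.9%.
Reserves = 7,800/1,525 = 5.1 months.
Option A: score 647 < 700; DTI 33.9% ≤ 36%; LTV 76.9% ≤ 100%; reserves 5.1 ≥ 2 mo → does not qualify.
Option B: score 647 ≥ 620; DTI 33.9% ≤ 36%; LTV 76.9% ≤ 97%; employment 34 ≥ 18 mo → qualifies.
Option C: score 647 < 700; DTI 33.9% ≤ 36%; LTV 76.9% ≤ 110%; employment 34 ≥ 12 mo; reserves 5.1 < 6 mo → does not qualify.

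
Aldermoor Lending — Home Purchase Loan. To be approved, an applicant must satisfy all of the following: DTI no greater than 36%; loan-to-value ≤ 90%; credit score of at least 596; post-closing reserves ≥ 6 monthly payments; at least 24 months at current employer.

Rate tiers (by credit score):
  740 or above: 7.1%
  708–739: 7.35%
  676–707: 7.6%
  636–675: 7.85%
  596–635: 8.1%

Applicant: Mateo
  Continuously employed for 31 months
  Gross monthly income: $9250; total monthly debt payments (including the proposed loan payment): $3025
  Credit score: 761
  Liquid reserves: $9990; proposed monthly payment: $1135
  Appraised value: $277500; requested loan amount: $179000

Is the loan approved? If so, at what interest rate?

Credit score 761 ≥ 596 (meets minimum)
LTV: 179,000 ÷ 277,500 = 64.5%, within 90% cap
DTI: 3,025 ÷ 9,250 = 32.7%, within the 36% cap
Liquid reserves cover 9,990/1,135 = 8.8 months — ≥ 6 required
Employment 31 ≥ 24 months
All requirements met. Score 761 falls in the 740 or above tier → 7.1%.

Approved at 7.1%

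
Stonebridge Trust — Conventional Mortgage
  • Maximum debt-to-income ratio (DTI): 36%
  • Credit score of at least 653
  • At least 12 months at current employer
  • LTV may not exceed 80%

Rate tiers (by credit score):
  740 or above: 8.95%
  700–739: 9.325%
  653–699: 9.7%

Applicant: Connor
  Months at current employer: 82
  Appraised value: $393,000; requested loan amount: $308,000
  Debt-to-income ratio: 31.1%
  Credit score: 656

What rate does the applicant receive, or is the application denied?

Credit score 656 ≥ 653 (meets minimum)
Debt-to-income 31.1% vs 36% cap — pass
Employment 82 ≥ 12 months
Loan-to-value = 308,000/393,000 = 78.4% — pass (80% max)
All requirements met. Score 656 falls in the 653–699 tier → 9.7%.

Approved at 9.7%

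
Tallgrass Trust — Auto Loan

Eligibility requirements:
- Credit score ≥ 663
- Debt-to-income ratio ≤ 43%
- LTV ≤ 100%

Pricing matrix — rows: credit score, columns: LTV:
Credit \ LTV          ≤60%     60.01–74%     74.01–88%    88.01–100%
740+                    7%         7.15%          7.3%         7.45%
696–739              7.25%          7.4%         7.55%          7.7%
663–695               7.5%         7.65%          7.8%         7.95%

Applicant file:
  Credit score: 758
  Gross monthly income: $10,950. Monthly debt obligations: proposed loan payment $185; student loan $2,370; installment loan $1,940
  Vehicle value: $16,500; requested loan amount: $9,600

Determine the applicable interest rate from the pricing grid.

7%

Credit score 758 ≥ 663; Total monthly debts = (185 + 2,370 + 1,940) = 4,495. DTI = 4,495/10,950 = 41.1% ≤ 43%
LTV: 9,600 ÷ 16,500 = 58.2%, within 100% cap
Row: 758 falls in 740+. Column: 58.2% falls in ≤60%. Rate = 7%.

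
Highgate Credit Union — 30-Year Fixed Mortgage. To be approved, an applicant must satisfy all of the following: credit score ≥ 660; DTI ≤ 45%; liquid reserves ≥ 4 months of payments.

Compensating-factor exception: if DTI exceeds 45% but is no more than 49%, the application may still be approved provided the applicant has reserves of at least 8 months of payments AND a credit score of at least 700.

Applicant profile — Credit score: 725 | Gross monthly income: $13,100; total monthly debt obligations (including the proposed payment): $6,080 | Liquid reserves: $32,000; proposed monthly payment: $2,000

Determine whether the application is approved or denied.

Credit score 725 ≥ 660 (meets base)
DTI = 6,080/13,100 = 46.4% > 45% — standard DTI limit exceeded.
Reserves: 32,000 ÷ 2,000 = 16.0 months (meets 4-month minimum)
DTI 46.4% is within the 45%–49% exception band; checking compensating factors.
Override check — reserves: 16.0 mo (ok); score: 725 (ok).
Both compensating conditions met → exception applies.

Approved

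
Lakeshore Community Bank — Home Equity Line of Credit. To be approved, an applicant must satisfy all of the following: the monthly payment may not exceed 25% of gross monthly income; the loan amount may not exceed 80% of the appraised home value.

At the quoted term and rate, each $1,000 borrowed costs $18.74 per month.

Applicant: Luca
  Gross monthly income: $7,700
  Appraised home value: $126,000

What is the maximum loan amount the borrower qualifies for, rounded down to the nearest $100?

Payment cap: 25% × $7,700 = $1,925/month.
At $18.74 per $1,000, that supports 1,925/18.74 × 1,000 ≈ $102,721 → $102,700.
LTV cap: 80% × $126,000 = $100,800 → $100,800.
Binding constraint: loan-to-value.

$100,800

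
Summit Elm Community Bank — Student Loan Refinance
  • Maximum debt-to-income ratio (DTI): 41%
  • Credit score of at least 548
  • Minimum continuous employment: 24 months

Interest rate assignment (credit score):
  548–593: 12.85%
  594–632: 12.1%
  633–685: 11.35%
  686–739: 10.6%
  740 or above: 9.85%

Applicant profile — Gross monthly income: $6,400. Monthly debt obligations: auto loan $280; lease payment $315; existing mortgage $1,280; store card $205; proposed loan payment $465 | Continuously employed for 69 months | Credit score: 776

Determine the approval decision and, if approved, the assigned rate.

Approved at 9.85%

Credit score 776 ≥ 548 (meets minimum)
Employment 69 ≥ 24 months
Total monthly debts = (280 + 315 + 1,280 + 205 + 465) = 2,545. Debt-to-income = 2,545/6,400 = 39.8% — meets 41% limit
All requirements met. Score 776 falls in the 740 or above tier → 9.85%.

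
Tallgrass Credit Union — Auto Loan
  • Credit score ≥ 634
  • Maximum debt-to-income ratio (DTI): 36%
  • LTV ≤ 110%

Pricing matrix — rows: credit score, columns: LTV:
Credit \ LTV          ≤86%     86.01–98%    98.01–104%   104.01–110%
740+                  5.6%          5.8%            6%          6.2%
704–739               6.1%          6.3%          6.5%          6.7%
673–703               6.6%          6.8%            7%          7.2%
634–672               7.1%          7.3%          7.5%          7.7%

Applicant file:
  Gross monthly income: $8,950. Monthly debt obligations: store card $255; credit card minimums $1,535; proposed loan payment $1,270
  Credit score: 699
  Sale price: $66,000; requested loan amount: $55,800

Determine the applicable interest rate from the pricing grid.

6.6%

Credit score 699 ≥ 634; Total monthly debts = (255 + 1,535 + 1,270) = 3,060. DTI = 3,060/8,950 = 34.2% ≤ 36%
LTV: 55,800 ÷ 66,000 = 84.5%, within 110% cap
Score 699 is in the 673–703 band; LTV 84.5% is in the ≤86% band → 6.6%.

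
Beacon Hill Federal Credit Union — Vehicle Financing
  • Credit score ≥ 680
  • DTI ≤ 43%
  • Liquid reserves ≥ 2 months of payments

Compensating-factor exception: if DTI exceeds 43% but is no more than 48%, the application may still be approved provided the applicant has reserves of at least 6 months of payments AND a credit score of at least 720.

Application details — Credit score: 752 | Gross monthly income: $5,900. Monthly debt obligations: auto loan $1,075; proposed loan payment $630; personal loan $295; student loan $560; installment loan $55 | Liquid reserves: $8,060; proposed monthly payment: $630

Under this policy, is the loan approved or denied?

Approved

Credit score 752 ≥ 680 (meets base)
Total debts = (1,075 + 630 + 295 + 560 + 55) = 2,615. DTI: 2,615 ÷ 5,900 = 44.3%, over the 43% base limit.
Reserves: 8,060 ÷ 630 = 12.8 months (meets 2-month minimum)
DTI 44.3% is within the 43%–48% exception band; checking compensating factors.
Reserves 12.8 ≥ 6 months; credit score 752 ≥ 720.
Both override conditions satisfied; DTI exception granted.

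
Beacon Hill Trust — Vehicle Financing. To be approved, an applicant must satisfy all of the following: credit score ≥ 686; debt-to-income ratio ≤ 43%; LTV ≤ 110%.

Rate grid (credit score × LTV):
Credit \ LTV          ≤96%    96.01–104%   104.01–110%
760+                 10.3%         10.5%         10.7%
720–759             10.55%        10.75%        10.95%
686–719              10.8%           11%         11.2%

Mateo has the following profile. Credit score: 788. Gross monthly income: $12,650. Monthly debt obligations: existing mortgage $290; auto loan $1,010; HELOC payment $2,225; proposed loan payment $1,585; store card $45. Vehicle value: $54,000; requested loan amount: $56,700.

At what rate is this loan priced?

Credit score 788 ≥ 686; Total monthly debts = (290 + 1,010 + 2,225 + 1,585 + 45) = 5,155. Debt-to-income = 5,155/12,650 = 40.8% — meets 43% limit
LTV = 56,700/54,000 = 105% ≤ 110%
Row: 788 falls in 760+. Column: 105% falls in 104.01–110%. Rate = 10.7%.

10.7%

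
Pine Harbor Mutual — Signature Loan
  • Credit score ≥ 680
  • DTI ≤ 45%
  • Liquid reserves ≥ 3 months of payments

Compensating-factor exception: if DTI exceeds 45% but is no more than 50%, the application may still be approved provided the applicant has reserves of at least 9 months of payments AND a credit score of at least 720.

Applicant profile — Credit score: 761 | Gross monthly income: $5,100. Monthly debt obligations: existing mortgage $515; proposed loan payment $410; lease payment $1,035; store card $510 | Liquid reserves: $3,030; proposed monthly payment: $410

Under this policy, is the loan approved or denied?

Denied

Credit score 761 ≥ 680 (meets base)
Total debts = (515 + 410 + 1,035 + 510) = 2,470. DTI: 2,470 ÷ 5,100 = 48.4%, over the 45% base limit.
Liquid reserves cover 3,030/410 = 7.4 months — ≥ 3 required
DTI 48.4% is within the 45%–50% exception band; checking compensating factors.
Reserves 7.4 < 9 months; credit score 761 ≥ 720.
Compensating-factor requirement not fully met.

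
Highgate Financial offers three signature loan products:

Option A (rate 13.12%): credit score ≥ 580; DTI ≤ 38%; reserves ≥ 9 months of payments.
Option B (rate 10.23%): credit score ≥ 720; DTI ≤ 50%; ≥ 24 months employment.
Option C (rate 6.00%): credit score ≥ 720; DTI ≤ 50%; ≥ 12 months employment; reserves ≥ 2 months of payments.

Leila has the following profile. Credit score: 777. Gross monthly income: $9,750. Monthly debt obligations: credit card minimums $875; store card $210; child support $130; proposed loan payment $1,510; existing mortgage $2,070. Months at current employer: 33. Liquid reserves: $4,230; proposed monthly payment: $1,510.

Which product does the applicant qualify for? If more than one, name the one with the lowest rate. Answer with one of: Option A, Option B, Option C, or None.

Total debts = (875 + 210 + 130 + 1,510 + 2,070) = 4,795; DTI = 4,795/9,750 = 49.2%.
Reserves = 4,230/1,510 = 2.8 months.
Option A: score 777 ≥ 580; DTI 49.2% > 38%; reserves 2.8 < 9 mo → does not qualify.
Option B: score 777 ≥ 720; DTI 49.2% ≤ 50%; employment 33 ≥ 24 mo → qualifies.
Option C: score 777 ≥ 720; DTI 49.2% ≤ 50%; employment 33 ≥ 12 mo; reserves 2.8 ≥ 2 mo → qualifies.
Qualifying: Option B, Option C. Lowest rate is 6.00% → Option C.

Option C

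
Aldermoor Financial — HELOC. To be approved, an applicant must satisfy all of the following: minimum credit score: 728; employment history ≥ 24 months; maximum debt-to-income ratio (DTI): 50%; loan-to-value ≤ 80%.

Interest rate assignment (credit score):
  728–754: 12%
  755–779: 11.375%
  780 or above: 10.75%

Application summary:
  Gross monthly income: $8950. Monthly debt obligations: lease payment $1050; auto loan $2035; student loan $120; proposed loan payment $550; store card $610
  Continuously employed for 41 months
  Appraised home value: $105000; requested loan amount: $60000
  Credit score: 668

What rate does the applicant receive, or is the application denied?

Denied

Credit score 668 < 728 (below minimum)
Total monthly debts = (1,050 + 2,035 + 120 + 550 + 610) = 4,365. DTI = 4,365/8,950 = 48.8% ≤ 50%
Loan-to-value = 60,000/105,000 = 57.1% — pass (80% max)
Employment 41 ≥ 24 months
Not all requirements met → denied.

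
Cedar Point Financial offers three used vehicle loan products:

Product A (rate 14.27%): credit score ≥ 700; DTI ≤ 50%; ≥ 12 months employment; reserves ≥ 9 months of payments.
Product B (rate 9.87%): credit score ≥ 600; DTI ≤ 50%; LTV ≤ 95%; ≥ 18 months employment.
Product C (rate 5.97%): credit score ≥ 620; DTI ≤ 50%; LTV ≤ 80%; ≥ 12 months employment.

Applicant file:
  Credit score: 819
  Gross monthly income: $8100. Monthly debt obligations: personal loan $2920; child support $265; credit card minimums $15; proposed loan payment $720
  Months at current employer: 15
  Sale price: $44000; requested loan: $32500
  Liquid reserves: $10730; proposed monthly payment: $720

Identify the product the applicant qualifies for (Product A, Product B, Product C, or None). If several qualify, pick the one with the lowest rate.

Total debts = (2,920 + 265 + 15 + 720) = 3,920; DTI = 3,920/8,100 = 48.4%.
LTV = 32,500/44,000 = 73.9%.
Reserves = 10,730/720 = 14.9 months.
Product A: score 819 ≥ 700; DTI 48.4% ≤ 50%; employment 15 ≥ 12 mo; reserves 14.9 ≥ 9 mo → qualifies.
Product B: score 819 ≥ 600; DTI 48.4% ≤ 50%; LTV 73.9% ≤ 95%; employment 15 < 18 mo → does not qualify.
Product C: score 819 ≥ 620; DTI 48.4% ≤ 50%; LTV 73.9% ≤ 80%; employment 15 ≥ 12 mo → qualifies.
Qualifying: Product A, Product C. Lowest rate is 5.97% → Product C.

Product C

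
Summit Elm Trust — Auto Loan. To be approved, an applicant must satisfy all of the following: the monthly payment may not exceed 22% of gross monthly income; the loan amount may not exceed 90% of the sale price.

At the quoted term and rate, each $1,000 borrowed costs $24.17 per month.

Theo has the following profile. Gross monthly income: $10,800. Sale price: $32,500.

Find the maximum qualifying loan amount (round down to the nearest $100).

$29,200

Payment cap: 22% × $10,800 = $2,376/month.
At $24.17 per $1,000, that supports 2,376/24.17 × 1,000 ≈ $98,303 → $98,300.
LTV cap: 90% × $32,500 = $29,250 → $29,200.
Binding constraint: loan-to-value.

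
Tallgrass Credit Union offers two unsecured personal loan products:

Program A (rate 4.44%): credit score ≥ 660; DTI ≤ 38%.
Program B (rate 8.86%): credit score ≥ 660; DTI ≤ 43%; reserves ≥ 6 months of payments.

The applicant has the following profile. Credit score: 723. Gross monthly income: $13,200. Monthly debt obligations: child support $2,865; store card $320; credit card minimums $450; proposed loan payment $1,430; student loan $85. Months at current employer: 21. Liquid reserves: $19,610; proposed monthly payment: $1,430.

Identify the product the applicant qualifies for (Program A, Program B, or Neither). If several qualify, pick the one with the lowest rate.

Total debts = (2,865 + 320 + 450 + 1,430 + 85) = 5,150; DTI = 5,150/13,200 = 39%.
Reserves = 19,610/1,430 = 13.7 months.
Program A: score 723 ≥ 660; DTI 39% > 38% → does not qualify.
Program B: score 723 ≥ 660; DTI 39% ≤ 43%; reserves 13.7 ≥ 6 mo → qualifies.

Program B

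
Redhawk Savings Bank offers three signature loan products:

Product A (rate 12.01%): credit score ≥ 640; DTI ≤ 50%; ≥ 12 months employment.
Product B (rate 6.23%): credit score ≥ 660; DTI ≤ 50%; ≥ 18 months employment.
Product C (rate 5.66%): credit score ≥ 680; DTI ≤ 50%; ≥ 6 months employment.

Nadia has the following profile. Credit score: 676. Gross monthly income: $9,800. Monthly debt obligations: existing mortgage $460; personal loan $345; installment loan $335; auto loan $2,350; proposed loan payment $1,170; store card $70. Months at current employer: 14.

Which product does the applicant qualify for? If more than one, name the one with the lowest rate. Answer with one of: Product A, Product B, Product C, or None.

Product A

Total debts = (460 + 345 + 335 + 2,350 + 1,170 + 70) = 4,730; DTI = 4,730/9,800 = 48.3%.
Product A: score 676 ≥ 640; DTI 48.3% ≤ 50%; employment 14 ≥ 12 mo → qualifies.
Product B: score 676 ≥ 660; DTI 48.3% ≤ 50%; employment 14 < 18 mo → does not qualify.
Product C: score 676 < 680; DTI 48.3% ≤ 50%; employment 14 ≥ 6 mo → does not qualify.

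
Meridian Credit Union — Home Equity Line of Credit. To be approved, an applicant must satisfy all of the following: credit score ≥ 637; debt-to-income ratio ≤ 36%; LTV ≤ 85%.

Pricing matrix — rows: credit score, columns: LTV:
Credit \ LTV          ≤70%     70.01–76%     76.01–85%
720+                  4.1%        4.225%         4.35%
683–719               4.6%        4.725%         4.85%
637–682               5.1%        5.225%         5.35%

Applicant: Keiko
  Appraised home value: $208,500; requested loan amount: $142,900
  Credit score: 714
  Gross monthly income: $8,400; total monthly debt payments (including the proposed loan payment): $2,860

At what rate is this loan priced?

Credit score 714 ≥ 637; Debt-to-income = 2,860/8,400 = 34% — meets 36% limit
Loan-to-value = 142,900/208,500 = 68.5% — pass (85% max)
Score 714 is in the 683–719 band; LTV 68.5% is in the ≤70% band → 4.6%.

4.6%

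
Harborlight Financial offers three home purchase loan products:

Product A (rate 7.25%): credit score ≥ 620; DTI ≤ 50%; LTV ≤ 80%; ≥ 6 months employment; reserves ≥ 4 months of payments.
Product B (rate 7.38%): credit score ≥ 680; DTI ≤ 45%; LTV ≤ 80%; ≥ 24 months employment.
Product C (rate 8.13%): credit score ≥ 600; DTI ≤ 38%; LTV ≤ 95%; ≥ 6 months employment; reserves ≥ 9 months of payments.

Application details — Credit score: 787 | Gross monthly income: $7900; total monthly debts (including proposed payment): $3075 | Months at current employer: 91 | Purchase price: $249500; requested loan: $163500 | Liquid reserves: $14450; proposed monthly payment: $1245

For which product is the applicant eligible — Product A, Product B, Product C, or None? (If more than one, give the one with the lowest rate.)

DTI = 3,075/7,900 = 38.9%.
LTV = 163,500/249,500 = 65.5%.
Reserves = 14,450/1,245 = 11.6 months.
Product A: score 787 ≥ 620; DTI 38.9% ≤ 50%; LTV 65.5% ≤ 80%; employment 91 ≥ 6 mo; reserves 11.6 ≥ 4 mo → qualifies.
Product B: score 787 ≥ 680; DTI 38.9% ≤ 45%; LTV 65.5% ≤ 80%; employment 91 ≥ 24 mo → qualifies.
Product C: score 787 ≥ 600; DTI 38.9% > 38%; LTV 65.5% ≤ 95%; employment 91 ≥ 6 mo; reserves 11.6 ≥ 9 mo → does not qualify.
Qualifying: Product A, Product B. Lowest rate is 7.25% → Product A.

Product A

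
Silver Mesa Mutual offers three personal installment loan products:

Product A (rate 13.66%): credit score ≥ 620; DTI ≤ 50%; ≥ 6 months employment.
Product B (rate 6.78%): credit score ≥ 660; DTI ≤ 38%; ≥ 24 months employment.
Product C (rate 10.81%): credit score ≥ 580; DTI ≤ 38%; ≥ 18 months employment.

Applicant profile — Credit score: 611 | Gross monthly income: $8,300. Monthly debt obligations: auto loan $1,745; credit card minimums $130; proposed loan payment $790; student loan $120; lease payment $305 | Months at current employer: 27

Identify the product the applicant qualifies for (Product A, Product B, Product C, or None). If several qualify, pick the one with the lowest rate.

Product C

Total debts = (1,745 + 130 + 790 + 120 + 305) = 3,090; DTI = 3,090/8,300 = 37.2%.
Product A: score 611 < 620; DTI 37.2% ≤ 50%; employment 27 ≥ 6 mo → does not qualify.
Product B: score 611 < 660; DTI 37.2% ≤ 38%; employment 27 ≥ 24 mo → does not qualify.
Product C: score 611 ≥ 580; DTI 37.2% ≤ 38%; employment 27 ≥ 18 mo → qualifies.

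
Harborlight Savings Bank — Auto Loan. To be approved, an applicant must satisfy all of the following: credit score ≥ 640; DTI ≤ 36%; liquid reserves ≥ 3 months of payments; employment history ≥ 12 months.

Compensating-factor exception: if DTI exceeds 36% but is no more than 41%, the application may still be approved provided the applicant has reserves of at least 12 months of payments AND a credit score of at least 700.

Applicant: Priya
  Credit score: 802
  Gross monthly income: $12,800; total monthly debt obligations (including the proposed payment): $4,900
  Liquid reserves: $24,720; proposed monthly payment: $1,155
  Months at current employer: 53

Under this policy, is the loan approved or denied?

Credit score 802 ≥ 640 (meets base)
DTI: 4,900 ÷ 12,800 = 38.3%, over the 36% base limit.
Liquid reserves cover 24,720/1,155 = 21.4 months — ≥ 3 required
Employment 53 ≥ 12 months
38.3% falls in the override range (36%–41%), so the compensating-factor test applies.
Reserves 21.4 ≥ 12 months; credit score 802 ≥ 700.
Both override conditions satisfied; DTI exception granted.

Approved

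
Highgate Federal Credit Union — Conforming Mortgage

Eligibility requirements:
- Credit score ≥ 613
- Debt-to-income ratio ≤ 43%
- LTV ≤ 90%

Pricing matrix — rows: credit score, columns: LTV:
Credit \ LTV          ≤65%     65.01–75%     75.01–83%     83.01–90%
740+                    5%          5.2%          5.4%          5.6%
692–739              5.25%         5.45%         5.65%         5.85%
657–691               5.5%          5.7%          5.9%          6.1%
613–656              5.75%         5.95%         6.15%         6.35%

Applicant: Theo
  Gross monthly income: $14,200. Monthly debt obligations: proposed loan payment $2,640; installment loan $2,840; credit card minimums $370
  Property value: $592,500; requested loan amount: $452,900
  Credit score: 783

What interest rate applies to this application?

5.4%

Credit score 783 ≥ 613; Total monthly debts = (2,640 + 2,840 + 370) = 5,850. Debt-to-income = 5,850/14,200 = 41.2% — meets 43% limit
Loan-to-value = 452,900/592,500 = 76.4% — pass (90% max)
Row: 783 falls in 740+. Column: 76.4% falls in 75.01–83%. Rate = 5.4%.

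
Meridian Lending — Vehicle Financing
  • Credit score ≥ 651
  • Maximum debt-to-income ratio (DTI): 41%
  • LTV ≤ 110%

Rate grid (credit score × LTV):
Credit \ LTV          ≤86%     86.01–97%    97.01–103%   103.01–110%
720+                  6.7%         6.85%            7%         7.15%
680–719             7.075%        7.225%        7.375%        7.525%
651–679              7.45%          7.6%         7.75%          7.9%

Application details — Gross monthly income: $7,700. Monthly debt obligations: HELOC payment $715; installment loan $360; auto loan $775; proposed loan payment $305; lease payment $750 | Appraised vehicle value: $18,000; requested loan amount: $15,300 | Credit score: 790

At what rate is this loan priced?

6.7%

Credit score 790 ≥ 651; Total monthly debts = (715 + 360 + 775 + 305 + 750) = 2,905. Debt-to-income = 2,905/7,700 = 37.7% — meets 41% limit
LTV: 15,300 ÷ 18,000 = 85%, within 110% cap
Score 790 is in the 720+ band; LTV 85% is in the ≤86% band → 6.7%.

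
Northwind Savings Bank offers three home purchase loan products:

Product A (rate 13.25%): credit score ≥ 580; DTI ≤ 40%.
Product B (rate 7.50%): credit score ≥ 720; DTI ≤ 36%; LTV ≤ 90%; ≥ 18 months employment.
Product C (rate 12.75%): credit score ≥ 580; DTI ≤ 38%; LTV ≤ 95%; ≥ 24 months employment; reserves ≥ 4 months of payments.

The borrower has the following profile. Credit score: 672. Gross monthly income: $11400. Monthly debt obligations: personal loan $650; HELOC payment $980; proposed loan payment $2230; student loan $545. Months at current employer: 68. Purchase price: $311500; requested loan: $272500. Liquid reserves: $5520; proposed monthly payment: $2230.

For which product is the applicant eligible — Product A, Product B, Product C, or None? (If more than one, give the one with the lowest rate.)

Total debts = (650 + 980 + 2,230 + 545) = 4,405; DTI = 4,405/11,400 = 38.6%.
LTV = 272,500/311,500 = 87.5%.
Reserves = 5,520/2,230 = 2.5 months.
Product A: score 672 ≥ 580; DTI 38.6% ≤ 40% → qualifies.
Product B: score 672 < 720; DTI 38.6% > 36%; LTV 87.5% ≤ 90%; employment 68 ≥ 18 mo → does not qualify.
Product C: score 672 ≥ 580; DTI 38.6% > 38%; LTV 87.5% ≤ 95%; employment 68 ≥ 24 mo; reserves 2.5 < 4 mo → does not qualify.

Product A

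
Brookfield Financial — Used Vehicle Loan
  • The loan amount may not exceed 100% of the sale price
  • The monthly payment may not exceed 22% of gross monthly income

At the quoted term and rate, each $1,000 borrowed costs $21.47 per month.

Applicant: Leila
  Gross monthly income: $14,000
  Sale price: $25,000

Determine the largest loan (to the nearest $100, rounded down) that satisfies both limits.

Payment cap: 22% × $14,000 = $3,080/month.
At $21.47 per $1,000, that supports 3,080/21.47 × 1,000 ≈ $143,455 → $143,400.
LTV cap: 100% × $25,000 = $25,000 → $25,000.
Binding constraint: loan-to-value.

$25,000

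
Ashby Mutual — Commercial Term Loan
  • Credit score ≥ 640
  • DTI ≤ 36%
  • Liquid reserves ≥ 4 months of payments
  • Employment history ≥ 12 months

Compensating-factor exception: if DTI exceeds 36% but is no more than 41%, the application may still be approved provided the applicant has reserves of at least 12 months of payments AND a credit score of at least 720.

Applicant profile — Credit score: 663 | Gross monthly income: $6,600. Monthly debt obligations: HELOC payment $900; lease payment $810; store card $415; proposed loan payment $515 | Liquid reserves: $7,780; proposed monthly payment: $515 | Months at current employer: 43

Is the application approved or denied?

Credit score 663 ≥ 640 (meets base)
Total debts = (900 + 810 + 415 + 515) = 2,640. DTI = 2,640/6,600 = 40% > 36% — standard DTI limit exceeded.
Liquid reserves cover 7,780/515 = 15.1 months — ≥ 4 required
Employment 43 ≥ 12 months
40% falls in the override range (36%–41%), so the compensating-factor test applies.
Override check — reserves: 15.1 mo (ok); score: 663 (below 720).
Override conditions not both satisfied; exception does not apply.

Denied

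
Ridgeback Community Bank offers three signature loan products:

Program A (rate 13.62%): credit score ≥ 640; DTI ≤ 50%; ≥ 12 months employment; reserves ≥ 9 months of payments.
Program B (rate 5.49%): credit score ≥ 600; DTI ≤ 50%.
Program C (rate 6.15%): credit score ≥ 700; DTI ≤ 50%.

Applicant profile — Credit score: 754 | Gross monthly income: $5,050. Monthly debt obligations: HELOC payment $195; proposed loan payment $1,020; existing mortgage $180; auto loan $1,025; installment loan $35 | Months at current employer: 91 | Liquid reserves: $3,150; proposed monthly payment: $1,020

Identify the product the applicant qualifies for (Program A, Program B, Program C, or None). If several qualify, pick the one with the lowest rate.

Program B

Total debts = (195 + 1,020 + 180 + 1,025 + 35) = 2,455; DTI = 2,455/5,050 = 48.6%.
Reserves = 3,150/1,020 = 3.1 months.
Program A: score 754 ≥ 640; DTI 48.6% ≤ 50%; employment 91 ≥ 12 mo; reserves 3.1 < 9 mo → does not qualify.
Program B: score 754 ≥ 600; DTI 48.6% ≤ 50% → qualifies.
Program C: score 754 ≥ 700; DTI 48.6% ≤ 50% → qualifies.
Qualifying: Program B, Program C. Lowest rate is 5.49% → Program B.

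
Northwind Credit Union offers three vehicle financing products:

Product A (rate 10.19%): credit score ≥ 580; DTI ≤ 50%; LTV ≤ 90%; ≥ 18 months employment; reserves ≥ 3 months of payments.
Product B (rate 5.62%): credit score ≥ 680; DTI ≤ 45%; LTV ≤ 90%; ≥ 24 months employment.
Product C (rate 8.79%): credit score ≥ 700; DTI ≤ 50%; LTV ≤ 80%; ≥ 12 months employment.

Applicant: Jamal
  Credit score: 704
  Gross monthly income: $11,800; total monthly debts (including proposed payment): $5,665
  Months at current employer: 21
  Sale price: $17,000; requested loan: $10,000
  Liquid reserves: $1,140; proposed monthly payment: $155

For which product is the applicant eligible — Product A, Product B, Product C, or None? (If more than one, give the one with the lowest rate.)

Product C

DTI = 5,665/11,800 = 48%.
LTV = 10,000/17,000 = 58.8%.
Reserves = 1,140/155 = 7.4 months.
Product A: score 704 ≥ 580; DTI 48% ≤ 50%; LTV 58.8% ≤ 90%; employment 21 ≥ 18 mo; reserves 7.4 ≥ 3 mo → qualifies.
Product B: score 704 ≥ 680; DTI 48% > 45%; LTV 58.8% ≤ 90%; employment 21 < 24 mo → does not qualify.
Product C: score 704 ≥ 700; DTI 48% ≤ 50%; LTV 58.8% ≤ 80%; employment 21 ≥ 12 mo → qualifies.
Qualifying: Product A, Product C. Lowest rate is 8.79% → Product C.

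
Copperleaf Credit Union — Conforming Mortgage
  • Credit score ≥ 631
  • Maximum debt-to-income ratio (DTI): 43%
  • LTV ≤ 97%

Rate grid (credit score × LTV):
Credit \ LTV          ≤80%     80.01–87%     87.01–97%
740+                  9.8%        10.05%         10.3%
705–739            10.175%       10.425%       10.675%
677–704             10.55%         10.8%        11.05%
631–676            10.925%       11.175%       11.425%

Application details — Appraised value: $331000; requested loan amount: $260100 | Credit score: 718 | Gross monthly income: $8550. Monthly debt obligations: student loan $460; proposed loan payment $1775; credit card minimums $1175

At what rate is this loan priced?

10.175%

Credit score 718 ≥ 631; Total monthly debts = (460 + 1,775 + 1,175) = 3,410. DTI: 3,410 ÷ 8,550 = 39.9%, within the 43% cap
LTV = 260,100/331,000 = 78.6% ≤ 97%
Row: 718 falls in 705–739. Column: 78.6% falls in ≤80%. Rate = 10.175%.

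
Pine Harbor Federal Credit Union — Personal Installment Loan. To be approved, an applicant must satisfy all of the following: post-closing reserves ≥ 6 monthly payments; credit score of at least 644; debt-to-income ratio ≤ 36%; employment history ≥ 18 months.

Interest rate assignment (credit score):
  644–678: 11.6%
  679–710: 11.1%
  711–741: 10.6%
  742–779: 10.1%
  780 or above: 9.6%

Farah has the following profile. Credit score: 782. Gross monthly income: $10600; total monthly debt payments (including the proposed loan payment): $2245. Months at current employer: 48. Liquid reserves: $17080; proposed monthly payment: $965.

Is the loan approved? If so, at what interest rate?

Credit score 782 ≥ 644 (meets minimum)
DTI: 2,245 ÷ 10,600 = 21.2%, within the 36% cap
Reserves: 17,080 ÷ 965 = 17.7 months (meets 6-month minimum)
Employment 48 ≥ 18 months
All requirements met. Score 782 falls in the 780 or above tier → 9.6%.

Approved at 9.6%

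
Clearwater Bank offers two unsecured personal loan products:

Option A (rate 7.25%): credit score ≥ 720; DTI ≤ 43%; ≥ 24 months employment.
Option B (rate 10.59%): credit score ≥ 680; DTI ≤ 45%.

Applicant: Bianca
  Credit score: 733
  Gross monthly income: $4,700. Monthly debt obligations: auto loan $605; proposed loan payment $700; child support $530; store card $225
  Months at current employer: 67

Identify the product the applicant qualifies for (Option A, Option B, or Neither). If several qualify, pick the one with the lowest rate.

Total debts = (605 + 700 + 530 + 225) = 2,060; DTI = 2,060/4,700 = 43.8%.
Option A: score 733 ≥ 720; DTI 43.8% > 43%; employment 67 ≥ 24 mo → does not qualify.
Option B: score 733 ≥ 680; DTI 43.8% ≤ 45% → qualifies.

Option B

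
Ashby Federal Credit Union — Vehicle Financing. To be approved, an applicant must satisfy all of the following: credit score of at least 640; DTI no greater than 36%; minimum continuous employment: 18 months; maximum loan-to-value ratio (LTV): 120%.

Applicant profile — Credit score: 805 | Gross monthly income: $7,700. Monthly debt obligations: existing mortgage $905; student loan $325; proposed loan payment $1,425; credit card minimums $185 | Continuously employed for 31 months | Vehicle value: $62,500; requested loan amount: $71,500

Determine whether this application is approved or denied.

Credit score 805 ≥ 640 (meets)
Total monthly debts = (905 + 325 + 1,425 + 185) = 2,840. DTI: 2,840 ÷ 7,700 = 36.9%, exceeds the 36% cap
Employment 31 ≥ 18 months
LTV: 71,500 ÷ 62,500 = 114.4%, within 120% cap
Fails on DTI.

Denied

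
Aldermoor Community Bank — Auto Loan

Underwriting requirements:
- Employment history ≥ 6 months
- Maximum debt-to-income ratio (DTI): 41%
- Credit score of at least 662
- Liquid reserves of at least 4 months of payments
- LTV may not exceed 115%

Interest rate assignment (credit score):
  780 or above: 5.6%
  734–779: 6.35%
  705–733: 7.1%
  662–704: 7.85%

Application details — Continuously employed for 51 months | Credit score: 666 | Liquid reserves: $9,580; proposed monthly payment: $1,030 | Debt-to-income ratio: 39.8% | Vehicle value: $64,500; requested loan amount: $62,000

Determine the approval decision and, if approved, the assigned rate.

Credit score 666 ≥ 662 (meets minimum)
Employment 51 ≥ 6 months
LTV: 62,000 ÷ 64,500 = 96.1%, within 115% cap
DTI 39.8% ≤ 41%
Reserves: 9,580 ÷ 1,030 = 9.3 months (meets 4-month minimum)
All requirements met. Score 666 falls in the 662–704 tier → 7.85%.

Approved at 7.85%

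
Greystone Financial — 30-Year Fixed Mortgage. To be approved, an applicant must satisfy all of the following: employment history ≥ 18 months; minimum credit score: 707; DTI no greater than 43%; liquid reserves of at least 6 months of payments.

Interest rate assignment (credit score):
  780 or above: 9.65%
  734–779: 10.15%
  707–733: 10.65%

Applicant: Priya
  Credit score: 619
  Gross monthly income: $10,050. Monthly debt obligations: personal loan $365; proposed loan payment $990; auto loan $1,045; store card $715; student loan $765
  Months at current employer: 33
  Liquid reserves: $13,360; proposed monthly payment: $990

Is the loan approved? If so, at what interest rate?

Credit score 619 < 707 (below minimum)
Employment 33 ≥ 18 months
Reserves: 13,360 ÷ 990 = 13.5 months (meets 6-month minimum)
Total monthly debts = (365 + 990 + 1,045 + 715 + 765) = 3,880. DTI: 3,880 ÷ 10,050 = 38.6%, within the 43% cap
Not all requirements met → denied.

Denied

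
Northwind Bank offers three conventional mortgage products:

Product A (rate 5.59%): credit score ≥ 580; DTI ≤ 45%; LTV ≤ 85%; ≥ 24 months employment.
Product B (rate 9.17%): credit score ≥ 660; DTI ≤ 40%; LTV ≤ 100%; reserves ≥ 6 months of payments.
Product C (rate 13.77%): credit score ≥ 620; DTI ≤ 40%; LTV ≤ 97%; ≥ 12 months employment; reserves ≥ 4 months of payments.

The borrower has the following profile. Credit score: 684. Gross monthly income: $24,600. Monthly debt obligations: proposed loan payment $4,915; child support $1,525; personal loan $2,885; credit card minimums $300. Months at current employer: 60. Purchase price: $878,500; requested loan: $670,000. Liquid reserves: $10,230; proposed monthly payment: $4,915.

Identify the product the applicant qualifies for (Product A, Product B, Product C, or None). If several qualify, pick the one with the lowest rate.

Total debts = (4,915 + 1,525 + 2,885 + 300) = 9,625; DTI = 9,625/24,600 = 39.1%.
LTV = 670,000/878,500 = 76.3%.
Reserves = 10,230/4,915 = 2.1 months.
Product A: score 684 ≥ 580; DTI 39.1% ≤ 45%; LTV 76.3% ≤ 85%; employment 60 ≥ 24 mo → qualifies.
Product B: score 684 ≥ 660; DTI 39.1% ≤ 40%; LTV 76.3% ≤ 100%; reserves 2.1 < 6 mo → does not qualify.
Product C: score 684 ≥ 620; DTI 39.1% ≤ 40%; LTV 76.3% ≤ 97%; employment 60 ≥ 12 mo; reserves 2.1 < 4 mo → does not qualify.

Product A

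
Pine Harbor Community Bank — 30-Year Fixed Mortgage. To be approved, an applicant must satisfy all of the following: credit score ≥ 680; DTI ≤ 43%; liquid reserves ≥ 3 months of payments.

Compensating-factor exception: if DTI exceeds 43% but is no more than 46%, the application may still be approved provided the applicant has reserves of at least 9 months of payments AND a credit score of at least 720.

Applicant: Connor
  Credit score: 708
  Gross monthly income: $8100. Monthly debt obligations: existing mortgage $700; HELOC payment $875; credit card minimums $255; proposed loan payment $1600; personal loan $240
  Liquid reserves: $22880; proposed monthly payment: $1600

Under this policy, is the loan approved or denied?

Denied

Credit score 708 ≥ 680 (meets base)
Total debts = (700 + 875 + 255 + 1,600 + 240) = 3,670. DTI = 3,670/8,100 = 45.3% > 43% — standard DTI limit exceeded.
Reserves = 22,880/1,600 = 14.3 months ≥ 3
DTI 45.3% is within the 43%–46% exception band; checking compensating factors.
Reserves 14.3 ≥ 9 months; credit score 708 < 720.
Compensating-factor requirement not fully met.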